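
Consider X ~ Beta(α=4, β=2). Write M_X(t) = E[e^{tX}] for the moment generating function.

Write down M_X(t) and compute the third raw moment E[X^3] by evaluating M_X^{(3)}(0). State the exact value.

M_X(t) = ₁F₁(4; 6; t)
D^3[M](t) = 5*₁F₁(7; 9; t)/14

E[X^3] = D^3[M](0) = 5/14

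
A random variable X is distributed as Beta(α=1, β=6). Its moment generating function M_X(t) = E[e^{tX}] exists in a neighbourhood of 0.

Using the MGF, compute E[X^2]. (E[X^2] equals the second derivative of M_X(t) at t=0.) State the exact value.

M_X(t) = ₁F₁(1; 7; t)
dM/dt = ₁F₁(2; 8; t)/7
d^2M/dt^2 = ₁F₁(3; 9; t)/28

E[X^2] = d^2M/dt^2 |_{t=0} = 1/28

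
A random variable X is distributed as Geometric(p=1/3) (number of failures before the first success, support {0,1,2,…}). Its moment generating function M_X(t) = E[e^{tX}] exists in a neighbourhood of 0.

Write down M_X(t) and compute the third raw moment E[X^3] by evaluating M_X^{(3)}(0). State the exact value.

E[X^3] = M^(3)(0) = 74

M_X(t) = 1/(3*(1 - 2*e^(t)/3))
M^(3)(t) = (8*e^(3*t) + 48*e^(2*t) + 18*e^(t))/(16*e^(4*t) - 96*e^(3*t) + 216*e^(2*t) - 216*e^(t) + 81)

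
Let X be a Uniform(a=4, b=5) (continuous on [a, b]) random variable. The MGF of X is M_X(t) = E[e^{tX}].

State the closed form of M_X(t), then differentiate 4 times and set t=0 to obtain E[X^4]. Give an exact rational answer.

M_X(t) = (e^(5*t) - e^(4*t))/t
dM/dt = (5*t*e^(5*t) - 4*t*e^(4*t) - e^(5*t) + e^(4*t))/t^2
d^2M/dt^2 = (25*t^2*e^(5*t) - 16*t^2*e^(4*t) - 10*t*e^(5*t) + 8*t*e^(4*t) + 2*e^(5*t) - 2*e^(4*t))/t^3
d^3M/dt^3 = (125*t^3*e^(5*t) - 64*t^3*e^(4*t) - 75*t^2*e^(5*t) + 48*t^2*e^(4*t) + 30*t*e^(5*t) - 24*t*e^(4*t) - 6*e^(5*t) + 6*e^(4*t))/t^4

E[X^4] = d^4M/dt^4 |_{t=0} = 2101/5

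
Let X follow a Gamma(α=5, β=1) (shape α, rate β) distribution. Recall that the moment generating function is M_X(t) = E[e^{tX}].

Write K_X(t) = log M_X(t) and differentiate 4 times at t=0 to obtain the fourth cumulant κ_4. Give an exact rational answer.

κ_4 = K′′′′(0) = 30

M_X(t) = (1 - t)^(-5)
K_X(t) = log M_X(t) = -5*log(1 - t)
K′(t) = -5/(t - 1)
K′′(t) = 5/(t^2 - 2*t + 1)
K′′′(t) = -10/(t^3 - 3*t^2 + 3*t - 1)
K′′′′(t) = 30/(t^4 - 4*t^3 + 6*t^2 - 4*t + 1)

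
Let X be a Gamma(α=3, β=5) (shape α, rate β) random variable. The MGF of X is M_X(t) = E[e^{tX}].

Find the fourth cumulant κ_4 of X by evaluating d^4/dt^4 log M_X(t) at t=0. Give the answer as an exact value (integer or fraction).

M_X(t) = 125/(5 - t)^3
K_X(t) = log M_X(t) = -3*log(5 - t) + 3*log(5)
K^(4)(t) = 18/(t^4 - 20*t^3 + 150*t^2 - 500*t + 625)

κ_4 = K^(4)(0) = 18/625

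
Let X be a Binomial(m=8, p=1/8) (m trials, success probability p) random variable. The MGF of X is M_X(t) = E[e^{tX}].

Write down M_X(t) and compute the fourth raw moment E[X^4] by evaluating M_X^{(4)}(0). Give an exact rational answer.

E[X^4] = M′′′′(0) = 2937/256

M_X(t) = (e^(t)/8 + 7/8)^8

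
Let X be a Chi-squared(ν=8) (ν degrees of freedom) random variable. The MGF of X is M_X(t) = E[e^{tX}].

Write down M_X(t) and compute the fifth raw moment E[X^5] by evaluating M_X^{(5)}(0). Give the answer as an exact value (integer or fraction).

M_X(t) = (1 - 2*t)^(-4)
D^5[M](t) = -215040/(512*t^9 - 2304*t^8 + 4608*t^7 - 5376*t^6 + 4032*t^5 - 2016*t^4 + 672*t^3 - 144*t^2 + 18*t - 1)

E[X^5] = D^5[M](0) = 215040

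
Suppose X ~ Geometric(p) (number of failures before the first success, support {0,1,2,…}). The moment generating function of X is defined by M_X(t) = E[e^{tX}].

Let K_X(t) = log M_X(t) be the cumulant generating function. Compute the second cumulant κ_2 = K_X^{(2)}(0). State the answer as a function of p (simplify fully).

κ_2 = K^(2)(0) = (1 - p)/p^2

M_X(t) = p/(-(1 - p)*e^(t) + 1)
K_X(t) = log M_X(t) = log(p) - log(-(1 - p)*e^(t) + 1)
K^(2)(t) = (-p*e^(t) + e^(t))/(p^2*e^(2*t) - 2*p*e^(2*t) + 2*p*e^(t) + e^(2*t) - 2*e^(t) + 1)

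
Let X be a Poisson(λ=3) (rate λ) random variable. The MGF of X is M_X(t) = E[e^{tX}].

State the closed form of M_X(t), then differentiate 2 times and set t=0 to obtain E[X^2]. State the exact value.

E[X^2] = D^2[M](0) = 12

M_X(t) = e^(3*e^(t) - 3)
D^2[M](t) = (9*e^(2*t)*e^(3*e^(t)) + 3*e^(t)*e^(3*e^(t)))*e^(-3)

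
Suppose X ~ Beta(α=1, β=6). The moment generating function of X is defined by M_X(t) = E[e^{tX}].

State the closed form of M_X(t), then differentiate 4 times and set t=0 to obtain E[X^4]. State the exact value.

M_X(t) = ₁F₁(1; 7; t)
M^(4)(t) = ₁F₁(5; 11; t)/210

E[X^4] = M^(4)(0) = 1/210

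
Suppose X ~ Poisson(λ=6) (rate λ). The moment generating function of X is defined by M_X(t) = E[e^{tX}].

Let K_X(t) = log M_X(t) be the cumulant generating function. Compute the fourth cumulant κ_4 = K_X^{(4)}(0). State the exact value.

κ_4 = K′′′′(0) = 6

M_X(t) = e^(6*e^(t) - 6)
K_X(t) = log M_X(t) = 6*e^(t) - 6
K′(t) = 6*e^(t)
K′′(t) = 6*e^(t)
K′′′(t) = 6*e^(t)
K′′′′(t) = 6*e^(t)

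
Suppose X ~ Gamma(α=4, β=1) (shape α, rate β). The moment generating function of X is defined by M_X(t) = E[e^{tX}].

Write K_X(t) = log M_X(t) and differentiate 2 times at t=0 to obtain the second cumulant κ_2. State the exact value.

M_X(t) = (1 - t)^(-4)
K_X(t) = log M_X(t) = -4*log(1 - t)
K′(t) = -4/(t - 1)
K′′(t) = 4/(t^2 - 2*t + 1)

κ_2 = K′′(0) = 4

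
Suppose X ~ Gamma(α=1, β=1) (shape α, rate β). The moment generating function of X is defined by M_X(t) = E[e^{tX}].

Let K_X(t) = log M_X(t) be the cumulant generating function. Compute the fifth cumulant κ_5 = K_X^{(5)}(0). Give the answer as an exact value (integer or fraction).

M_X(t) = 1/(1 - t)
K_X(t) = log M_X(t) = -log(1 - t)
K′(t) = -1/(t - 1)
K′′(t) = 1/(t^2 - 2*t + 1)
K′′′(t) = -2/(t^3 - 3*t^2 + 3*t - 1)
K′′′′(t) = 6/(t^4 - 4*t^3 + 6*t^2 - 4*t + 1)
K′′′′′(t) = -24/(t^5 - 5*t^4 + 10*t^3 - 10*t^2 + 5*t - 1)

κ_5 = K′′′′′(0) = 24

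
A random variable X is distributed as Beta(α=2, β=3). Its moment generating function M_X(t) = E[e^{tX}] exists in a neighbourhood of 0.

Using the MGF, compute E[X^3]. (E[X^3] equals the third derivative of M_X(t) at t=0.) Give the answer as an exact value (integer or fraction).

E[X^3] = D^3[M](0) = 4/35

M_X(t) = ₁F₁(2; 5; t)
D^3[M](t) = 4*₁F₁(5; 8; t)/35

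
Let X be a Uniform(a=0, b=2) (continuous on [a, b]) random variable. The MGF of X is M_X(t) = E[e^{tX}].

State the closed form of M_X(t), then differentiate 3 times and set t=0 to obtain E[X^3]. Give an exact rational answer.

E[X^3] = d^3M/dt^3 |_{t=0} = 2

M_X(t) = (e^(2*t) - 1)/(2*t)
dM/dt = (2*t*e^(2*t) - e^(2*t) + 1)/(2*t^2)
d^2M/dt^2 = (2*t^2*e^(2*t) - 2*t*e^(2*t) + e^(2*t) - 1)/t^3
d^3M/dt^3 = (4*t^3*e^(2*t) - 6*t^2*e^(2*t) + 6*t*e^(2*t) - 3*e^(2*t) + 3)/t^4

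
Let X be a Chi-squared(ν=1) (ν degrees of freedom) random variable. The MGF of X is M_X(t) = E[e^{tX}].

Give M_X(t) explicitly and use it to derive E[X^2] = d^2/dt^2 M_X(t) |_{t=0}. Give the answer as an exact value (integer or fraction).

E[X^2] = M′′(0) = 3

M_X(t) = 1/√(1 - 2*t)
M′(t) = -1/(2*t*√(1 - 2*t) - √(1 - 2*t))
M′′(t) = 3/(4*t^2*√(1 - 2*t) - 4*t*√(1 - 2*t) + √(1 - 2*t))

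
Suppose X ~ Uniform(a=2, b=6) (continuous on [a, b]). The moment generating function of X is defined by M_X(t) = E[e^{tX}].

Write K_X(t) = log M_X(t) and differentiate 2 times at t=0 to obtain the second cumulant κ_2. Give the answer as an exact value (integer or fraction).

M_X(t) = (e^(6*t) - e^(2*t))/(4*t)
K_X(t) = log M_X(t) = -log(t) + log(e^(6*t) - e^(2*t)) - 2*log(2)
dK/dt = (6*t*e^(4*t) - 2*t - e^(4*t) + 1)/(t*e^(4*t) - t)
d^2K/dt^2 = (-16*t^2*e^(4*t) + e^(8*t) - 2*e^(4*t) + 1)/(t^2*e^(8*t) - 2*t^2*e^(4*t) + t^2)

κ_2 = d^2K/dt^2 |_{t=0} = 4/3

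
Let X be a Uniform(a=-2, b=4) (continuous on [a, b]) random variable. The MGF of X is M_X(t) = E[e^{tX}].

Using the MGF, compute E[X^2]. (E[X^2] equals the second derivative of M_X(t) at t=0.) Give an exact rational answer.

E[X^2] = M′′(0) = 4

M_X(t) = (e^(4*t) - e^(-2*t))/(6*t)
M′(t) = (4*t*e^(6*t) + 2*t - e^(6*t) + 1)*e^(-2*t)/(6*t^2)
M′′(t) = (8*t^2*e^(6*t) - 2*t^2 - 4*t*e^(6*t) - 2*t + e^(6*t) - 1)*e^(-2*t)/(3*t^3)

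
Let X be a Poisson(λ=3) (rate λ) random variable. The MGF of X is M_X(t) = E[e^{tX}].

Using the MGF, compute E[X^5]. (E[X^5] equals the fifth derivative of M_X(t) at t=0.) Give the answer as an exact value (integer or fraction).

M_X(t) = e^(3*e^(t) - 3)
M′(t) = 3*e^(-3)*e^(t)*e^(3*e^(t))
M′′(t) = (9*e^(2*t)*e^(3*e^(t)) + 3*e^(t)*e^(3*e^(t)))*e^(-3)
M′′′(t) = (27*e^(3*t)*e^(3*e^(t)) + 27*e^(2*t)*e^(3*e^(t)) + 3*e^(t)*e^(3*e^(t)))*e^(-3)
M′′′′(t) = (81*e^(4*t)*e^(3*e^(t)) + 162*e^(3*t)*e^(3*e^(t)) + 63*e^(2*t)*e^(3*e^(t)) + 3*e^(t)*e^(3*e^(t)))*e^(-3)
M′′′′′(t) = (243*e^(5*t)*e^(3*e^(t)) + 810*e^(4*t)*e^(3*e^(t)) + 675*e^(3*t)*e^(3*e^(t)) + 135*e^(2*t)*e^(3*e^(t)) + 3*e^(t)*e^(3*e^(t)))*e^(-3)

E[X^5] = M′′′′′(0) = 1866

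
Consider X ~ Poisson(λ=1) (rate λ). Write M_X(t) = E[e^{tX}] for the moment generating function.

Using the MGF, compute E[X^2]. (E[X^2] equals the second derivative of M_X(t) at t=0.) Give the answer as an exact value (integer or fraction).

M_X(t) = e^(e^(t) - 1)
D^2[M](t) = (e^(2*t)*e^(e^(t)) + e^(t)*e^(e^(t)))*e^(-1)

E[X^2] = D^2[M](0) = 2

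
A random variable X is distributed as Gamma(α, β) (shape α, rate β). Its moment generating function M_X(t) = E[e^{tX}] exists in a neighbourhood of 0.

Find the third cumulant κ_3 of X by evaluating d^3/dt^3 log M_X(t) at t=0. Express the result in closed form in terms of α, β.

M_X(t) = (β/(β - t))^α
K_X(t) = log M_X(t) = α*(log(β) - log(β - t))
D^3[K](t) = -2*α/(-β^3 + 3*β^2*t - 3*β*t^2 + t^3)

κ_3 = D^3[K](0) = 2*α/β^3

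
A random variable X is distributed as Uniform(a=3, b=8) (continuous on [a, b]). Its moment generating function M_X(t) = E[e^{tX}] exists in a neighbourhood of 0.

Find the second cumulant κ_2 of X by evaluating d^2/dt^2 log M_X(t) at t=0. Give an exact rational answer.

κ_2 = d^2K/dt^2 |_{t=0} = 25/12

M_X(t) = (e^(8*t) - e^(3*t))/(5*t)
K_X(t) = log M_X(t) = -log(t) + log(e^(8*t) - e^(3*t)) - log(5)
dK/dt = (8*t*e^(5*t) - 3*t - e^(5*t) + 1)/(t*e^(5*t) - t)
d^2K/dt^2 = (-25*t^2*e^(5*t) + e^(10*t) - 2*e^(5*t) + 1)/(t^2*e^(10*t) - 2*t^2*e^(5*t) + t^2)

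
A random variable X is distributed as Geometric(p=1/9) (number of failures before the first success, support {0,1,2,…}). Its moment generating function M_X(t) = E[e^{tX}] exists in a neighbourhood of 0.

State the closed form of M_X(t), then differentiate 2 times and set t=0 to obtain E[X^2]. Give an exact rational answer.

E[X^2] = M′′(0) = 136

M_X(t) = 1/(9*(1 - 8*e^(t)/9))
M′(t) = 8*e^(t)/(64*e^(2*t) - 144*e^(t) + 81)
M′′(t) = (-64*e^(2*t) - 72*e^(t))/(512*e^(3*t) - 1728*e^(2*t) + 1944*e^(t) - 729)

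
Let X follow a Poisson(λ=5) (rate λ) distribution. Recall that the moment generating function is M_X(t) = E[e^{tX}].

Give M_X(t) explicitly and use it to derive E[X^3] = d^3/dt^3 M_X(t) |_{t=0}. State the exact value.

E[X^3] = d^3M/dt^3 |_{t=0} = 205

M_X(t) = e^(5*e^(t) - 5)
dM/dt = 5*e^(-5)*e^(t)*e^(5*e^(t))
d^2M/dt^2 = (25*e^(2*t)*e^(5*e^(t)) + 5*e^(t)*e^(5*e^(t)))*e^(-5)
d^3M/dt^3 = (125*e^(3*t)*e^(5*e^(t)) + 75*e^(2*t)*e^(5*e^(t)) + 5*e^(t)*e^(5*e^(t)))*e^(-5)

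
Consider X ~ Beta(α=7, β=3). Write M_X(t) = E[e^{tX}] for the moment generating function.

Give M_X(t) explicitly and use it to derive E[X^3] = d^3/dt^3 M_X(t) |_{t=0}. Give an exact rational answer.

M_X(t) = ₁F₁(7; 10; t)
dM/dt = 7*₁F₁(8; 11; t)/10
d^2M/dt^2 = 28*₁F₁(9; 12; t)/55
d^3M/dt^3 = 21*₁F₁(10; 13; t)/55

E[X^3] = d^3M/dt^3 |_{t=0} = 21/55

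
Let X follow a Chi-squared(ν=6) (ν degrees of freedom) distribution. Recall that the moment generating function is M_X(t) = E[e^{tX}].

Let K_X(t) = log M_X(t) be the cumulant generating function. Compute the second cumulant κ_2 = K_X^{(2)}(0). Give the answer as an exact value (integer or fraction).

κ_2 = K^(2)(0) = 12

M_X(t) = (1 - 2*t)^(-3)
K_X(t) = log M_X(t) = -3*log(1 - 2*t)
K^(2)(t) = 12/(4*t^2 - 4*t + 1)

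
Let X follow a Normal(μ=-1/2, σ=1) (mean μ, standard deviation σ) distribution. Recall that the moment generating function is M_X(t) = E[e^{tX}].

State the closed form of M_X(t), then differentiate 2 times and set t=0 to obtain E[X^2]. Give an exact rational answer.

E[X^2] = d^2M/dt^2 |_{t=0} = 5/4

M_X(t) = e^(t^2/2 - t/2)
dM/dt = t*e^(-t/2)*e^(t^2/2) - e^(-t/2)*e^(t^2/2)/2
d^2M/dt^2 = (4*t^2*e^(t^2/2) - 4*t*e^(t^2/2) + 5*e^(t^2/2))*e^(-t/2)/4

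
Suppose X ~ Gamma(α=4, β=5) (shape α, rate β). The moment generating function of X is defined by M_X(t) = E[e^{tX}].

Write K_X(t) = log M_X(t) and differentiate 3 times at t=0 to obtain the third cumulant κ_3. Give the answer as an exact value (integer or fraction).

κ_3 = K′′′(0) = 8/125

M_X(t) = 625/(5 - t)^4
K_X(t) = log M_X(t) = -4*log(5 - t) + 4*log(5)
K′(t) = -4/(t - 5)
K′′(t) = 4/(t^2 - 10*t + 25)
K′′′(t) = -8/(t^3 - 15*t^2 + 75*t - 125)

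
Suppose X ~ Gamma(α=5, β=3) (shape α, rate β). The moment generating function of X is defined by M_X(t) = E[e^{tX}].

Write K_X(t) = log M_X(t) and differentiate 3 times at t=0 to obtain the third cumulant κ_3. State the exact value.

κ_3 = d^3K/dt^3 |_{t=0} = 10/27

M_X(t) = 243/(3 - t)^5
K_X(t) = log M_X(t) = -5*log(3 - t) + 5*log(3)
dK/dt = -5/(t - 3)
d^2K/dt^2 = 5/(t^2 - 6*t + 9)
d^3K/dt^3 = -10/(t^3 - 9*t^2 + 27*t - 27)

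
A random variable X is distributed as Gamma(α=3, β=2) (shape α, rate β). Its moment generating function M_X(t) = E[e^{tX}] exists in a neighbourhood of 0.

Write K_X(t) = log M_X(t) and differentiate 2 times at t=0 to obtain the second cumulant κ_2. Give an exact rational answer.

M_X(t) = 8/(2 - t)^3
K_X(t) = log M_X(t) = -3*log(2 - t) + 3*log(2)
K′(t) = -3/(t - 2)
K′′(t) = 3/(t^2 - 4*t + 4)

κ_2 = K′′(0) = 3/4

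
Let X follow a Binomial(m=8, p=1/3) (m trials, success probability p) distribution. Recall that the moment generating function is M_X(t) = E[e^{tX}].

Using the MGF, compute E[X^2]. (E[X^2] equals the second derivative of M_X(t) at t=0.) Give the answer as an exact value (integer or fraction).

E[X^2] = D^2[M](0) = 80/9

M_X(t) = (e^(t)/3 + 2/3)^8
D^2[M](t) = 64*e^(8*t)/6561 + 784*e^(7*t)/6561 + 448*e^(6*t)/729 + 11200*e^(5*t)/6561 + 17920*e^(4*t)/6561 + 1792*e^(3*t)/729 + 7168*e^(2*t)/6561 + 1024*e^(t)/6561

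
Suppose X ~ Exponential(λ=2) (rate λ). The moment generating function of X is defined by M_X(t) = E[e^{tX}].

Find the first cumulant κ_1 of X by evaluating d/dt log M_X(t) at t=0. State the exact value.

M_X(t) = 2/(2 - t)
K_X(t) = log M_X(t) = -log(2 - t) + log(2)
D[K](t) = -1/(t - 2)

κ_1 = D[K](0) = 1/2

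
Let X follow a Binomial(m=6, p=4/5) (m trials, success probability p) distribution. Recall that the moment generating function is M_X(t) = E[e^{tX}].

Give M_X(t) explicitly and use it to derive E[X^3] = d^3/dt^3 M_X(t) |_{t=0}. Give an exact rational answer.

E[X^3] = D^3[M](0) = 3096/25

M_X(t) = (4*e^(t)/5 + 1/5)^6
D^3[M](t) = 884736*e^(6*t)/15625 + 6144*e^(5*t)/125 + 49152*e^(4*t)/3125 + 6912*e^(3*t)/3125 + 384*e^(2*t)/3125 + 24*e^(t)/15625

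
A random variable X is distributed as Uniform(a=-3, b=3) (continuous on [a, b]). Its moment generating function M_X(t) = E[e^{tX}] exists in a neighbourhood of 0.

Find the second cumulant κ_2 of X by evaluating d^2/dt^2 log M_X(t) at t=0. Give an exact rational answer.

M_X(t) = (e^(3*t) - e^(-3*t))/(6*t)
K_X(t) = log M_X(t) = -log(t) + log(e^(3*t) - e^(-3*t)) - log(6)
K^(2)(t) = (-36*t^2*e^(6*t) + e^(12*t) - 2*e^(6*t) + 1)/(t^2*e^(12*t) - 2*t^2*e^(6*t) + t^2)

κ_2 = K^(2)(0) = 3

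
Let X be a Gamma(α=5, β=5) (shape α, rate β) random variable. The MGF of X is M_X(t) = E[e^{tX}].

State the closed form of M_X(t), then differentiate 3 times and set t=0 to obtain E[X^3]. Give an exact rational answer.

M_X(t) = 3125/(5 - t)^5
D^3[M](t) = 656250/(t^8 - 40*t^7 + 700*t^6 - 7000*t^5 + 43750*t^4 - 175000*t^3 + 437500*t^2 - 625000*t + 390625)

E[X^3] = D^3[M](0) = 42/25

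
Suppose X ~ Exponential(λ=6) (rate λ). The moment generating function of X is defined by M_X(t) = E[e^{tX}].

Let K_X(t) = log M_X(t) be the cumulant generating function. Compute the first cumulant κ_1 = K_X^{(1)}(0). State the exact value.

κ_1 = K^(1)(0) = 1/6

M_X(t) = 6/(6 - t)
K_X(t) = log M_X(t) = -log(6 - t) + log(6)
K^(1)(t) = -1/(t - 6)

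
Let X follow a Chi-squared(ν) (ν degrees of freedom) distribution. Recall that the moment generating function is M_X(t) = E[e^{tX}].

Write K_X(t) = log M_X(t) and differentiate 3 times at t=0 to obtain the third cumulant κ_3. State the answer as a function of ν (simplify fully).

M_X(t) = (1 - 2*t)^(-ν/2)
K_X(t) = log M_X(t) = -ν*log(1 - 2*t)/2
K^(3)(t) = -8*ν/(8*t^3 - 12*t^2 + 6*t - 1)

κ_3 = K^(3)(0) = 8*ν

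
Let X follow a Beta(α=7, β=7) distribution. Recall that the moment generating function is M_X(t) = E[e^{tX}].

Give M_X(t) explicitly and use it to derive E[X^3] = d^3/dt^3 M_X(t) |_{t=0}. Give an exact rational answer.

M_X(t) = ₁F₁(7; 14; t)
D^3[M](t) = 3*₁F₁(10; 17; t)/20

E[X^3] = D^3[M](0) = 3/20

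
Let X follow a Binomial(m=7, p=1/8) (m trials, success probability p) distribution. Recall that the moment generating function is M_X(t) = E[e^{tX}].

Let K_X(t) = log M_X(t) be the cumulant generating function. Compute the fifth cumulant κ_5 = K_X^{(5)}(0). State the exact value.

M_X(t) = (e^(t)/8 + 7/8)^7
K_X(t) = log M_X(t) = 7*log(e^(t)/8 + 7/8)
dK/dt = 7*e^(t)/(e^(t) + 7)
d^2K/dt^2 = 49*e^(t)/(e^(2*t) + 14*e^(t) + 49)
d^3K/dt^3 = (-49*e^(2*t) + 343*e^(t))/(e^(3*t) + 21*e^(2*t) + 147*e^(t) + 343)
d^4K/dt^4 = (49*e^(3*t) - 1372*e^(2*t) + 2401*e^(t))/(e^(4*t) + 28*e^(3*t) + 294*e^(2*t) + 1372*e^(t) + 2401)
d^5K/dt^5 = (-49*e^(4*t) + 3773*e^(3*t) - 26411*e^(2*t) + 16807*e^(t))/(e^(5*t) + 35*e^(4*t) + 490*e^(3*t) + 3430*e^(2*t) + 12005*e^(t) + 16807)

κ_5 = d^5K/dt^5 |_{t=0} = -735/4096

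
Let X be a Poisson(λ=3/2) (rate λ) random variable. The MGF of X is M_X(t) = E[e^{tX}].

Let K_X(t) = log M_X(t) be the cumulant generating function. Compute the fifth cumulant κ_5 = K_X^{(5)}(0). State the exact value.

M_X(t) = e^(3*e^(t)/2 - 3/2)
K_X(t) = log M_X(t) = 3*e^(t)/2 - 3/2
D^5[K](t) = 3*e^(t)/2

κ_5 = D^5[K](0) = 3/2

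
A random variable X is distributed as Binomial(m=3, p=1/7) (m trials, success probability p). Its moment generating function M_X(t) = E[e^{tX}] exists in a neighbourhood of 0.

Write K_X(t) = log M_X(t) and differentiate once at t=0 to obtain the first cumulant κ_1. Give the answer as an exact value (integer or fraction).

κ_1 = dK/dt |_{t=0} = 3/7

M_X(t) = (e^(t)/7 + 6/7)^3
K_X(t) = log M_X(t) = 3*log(e^(t)/7 + 6/7)
dK/dt = 3*e^(t)/(e^(t) + 6)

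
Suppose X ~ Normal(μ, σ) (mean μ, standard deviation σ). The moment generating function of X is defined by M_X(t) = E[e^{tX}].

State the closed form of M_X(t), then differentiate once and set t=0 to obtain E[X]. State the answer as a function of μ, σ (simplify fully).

M_X(t) = e^(μ*t + σ^2*t^2/2)
M^(1)(t) = μ*e^(μ*t)*e^(σ^2*t^2/2) + σ^2*t*e^(μ*t)*e^(σ^2*t^2/2)

E[X] = M^(1)(0) = μ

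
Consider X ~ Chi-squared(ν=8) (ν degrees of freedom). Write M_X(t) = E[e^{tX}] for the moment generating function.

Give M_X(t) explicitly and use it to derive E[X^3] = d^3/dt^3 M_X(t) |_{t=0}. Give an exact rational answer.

M_X(t) = (1 - 2*t)^(-4)
M^(3)(t) = -960/(128*t^7 - 448*t^6 + 672*t^5 - 560*t^4 + 280*t^3 - 84*t^2 + 14*t - 1)

E[X^3] = M^(3)(0) = 960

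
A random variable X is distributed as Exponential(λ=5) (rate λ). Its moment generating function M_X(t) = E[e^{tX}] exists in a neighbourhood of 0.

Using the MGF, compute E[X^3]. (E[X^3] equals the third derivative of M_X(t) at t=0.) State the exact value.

E[X^3] = M^(3)(0) = 6/125

M_X(t) = 5/(5 - t)
M^(3)(t) = 30/(t^4 - 20*t^3 + 150*t^2 - 500*t + 625)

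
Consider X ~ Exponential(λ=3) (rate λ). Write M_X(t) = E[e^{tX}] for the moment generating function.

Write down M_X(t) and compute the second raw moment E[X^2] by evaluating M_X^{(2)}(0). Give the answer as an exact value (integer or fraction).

M_X(t) = 3/(3 - t)
M^(2)(t) = -6/(t^3 - 9*t^2 + 27*t - 27)

E[X^2] = M^(2)(0) = 2/9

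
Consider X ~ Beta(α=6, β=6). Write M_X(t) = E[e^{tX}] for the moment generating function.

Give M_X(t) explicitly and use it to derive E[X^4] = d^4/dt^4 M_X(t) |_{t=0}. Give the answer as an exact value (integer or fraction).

E[X^4] = D^4[M](0) = 6/65

M_X(t) = ₁F₁(6; 12; t)
D^4[M](t) = 6*₁F₁(10; 16; t)/65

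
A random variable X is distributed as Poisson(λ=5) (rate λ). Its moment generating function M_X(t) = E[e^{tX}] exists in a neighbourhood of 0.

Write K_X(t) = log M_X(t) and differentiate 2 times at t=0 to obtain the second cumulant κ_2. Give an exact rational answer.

κ_2 = K^(2)(0) = 5

M_X(t) = e^(5*e^(t) - 5)
K_X(t) = log M_X(t) = 5*e^(t) - 5
K^(2)(t) = 5*e^(t)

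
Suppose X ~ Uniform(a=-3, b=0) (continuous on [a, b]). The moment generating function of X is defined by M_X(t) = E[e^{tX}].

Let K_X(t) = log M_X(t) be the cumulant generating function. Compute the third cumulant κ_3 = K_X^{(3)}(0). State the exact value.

κ_3 = d^3K/dt^3 |_{t=0} = 0

M_X(t) = (1 - e^(-3*t))/(3*t)
K_X(t) = log M_X(t) = -log(t) + log(1 - e^(-3*t)) - log(3)
dK/dt = (3*t - e^(3*t) + 1)/(t*e^(3*t) - t)
d^2K/dt^2 = (-9*t^2*e^(3*t) + e^(6*t) - 2*e^(3*t) + 1)/(t^2*e^(6*t) - 2*t^2*e^(3*t) + t^2)
d^3K/dt^3 = (27*t^3*e^(6*t) + 27*t^3*e^(3*t) - 2*e^(9*t) + 6*e^(6*t) - 6*e^(3*t) + 2)/(t^3*e^(9*t) - 3*t^3*e^(6*t) + 3*t^3*e^(3*t) - t^3)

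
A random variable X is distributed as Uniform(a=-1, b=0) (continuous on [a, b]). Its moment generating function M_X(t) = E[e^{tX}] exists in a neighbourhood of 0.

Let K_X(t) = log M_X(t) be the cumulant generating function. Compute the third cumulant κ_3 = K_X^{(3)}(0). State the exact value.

κ_3 = K^(3)(0) = 0

M_X(t) = (1 - e^(-t))/t
K_X(t) = log M_X(t) = -log(t) + log(1 - e^(-t))
K^(3)(t) = (t^3*e^(2*t) + t^3*e^(t) - 2*e^(3*t) + 6*e^(2*t) - 6*e^(t) + 2)/(t^3*e^(3*t) - 3*t^3*e^(2*t) + 3*t^3*e^(t) - t^3)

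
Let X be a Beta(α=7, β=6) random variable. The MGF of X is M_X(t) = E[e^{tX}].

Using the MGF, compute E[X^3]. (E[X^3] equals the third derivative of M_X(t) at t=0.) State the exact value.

M_X(t) = ₁F₁(7; 13; t)
M′(t) = 7*₁F₁(8; 14; t)/13
M′′(t) = 4*₁F₁(9; 15; t)/13
M′′′(t) = 12*₁F₁(10; 16; t)/65

E[X^3] = M′′′(0) = 12/65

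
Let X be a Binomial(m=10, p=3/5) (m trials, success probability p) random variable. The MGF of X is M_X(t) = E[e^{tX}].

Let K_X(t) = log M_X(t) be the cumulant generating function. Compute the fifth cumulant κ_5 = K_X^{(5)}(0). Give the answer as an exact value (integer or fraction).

κ_5 = D^5[K](0) = 564/625

M_X(t) = (3*e^(t)/5 + 2/5)^10
K_X(t) = log M_X(t) = 10*log(3*e^(t)/5 + 2/5)
D^5[K](t) = (-1620*e^(4*t) + 11880*e^(3*t) - 7920*e^(2*t) + 480*e^(t))/(243*e^(5*t) + 810*e^(4*t) + 1080*e^(3*t) + 720*e^(2*t) + 240*e^(t) + 32)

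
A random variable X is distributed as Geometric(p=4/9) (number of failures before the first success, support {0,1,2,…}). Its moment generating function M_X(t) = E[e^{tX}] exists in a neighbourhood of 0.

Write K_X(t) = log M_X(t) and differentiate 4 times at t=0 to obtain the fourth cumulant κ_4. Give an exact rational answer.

M_X(t) = 4/(9*(1 - 5*e^(t)/9))
K_X(t) = log M_X(t) = -log(1 - 5*e^(t)/9) - 2*log(3) + 2*log(2)
K^(4)(t) = (1125*e^(3*t) + 8100*e^(2*t) + 3645*e^(t))/(625*e^(4*t) - 4500*e^(3*t) + 12150*e^(2*t) - 14580*e^(t) + 6561)

κ_4 = K^(4)(0) = 6435/128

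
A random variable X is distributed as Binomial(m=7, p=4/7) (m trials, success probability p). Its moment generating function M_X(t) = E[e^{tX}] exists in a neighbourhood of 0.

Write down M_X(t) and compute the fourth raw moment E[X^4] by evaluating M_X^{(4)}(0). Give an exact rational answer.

E[X^4] = M^(4)(0) = 145660/343

M_X(t) = (4*e^(t)/7 + 3/7)^7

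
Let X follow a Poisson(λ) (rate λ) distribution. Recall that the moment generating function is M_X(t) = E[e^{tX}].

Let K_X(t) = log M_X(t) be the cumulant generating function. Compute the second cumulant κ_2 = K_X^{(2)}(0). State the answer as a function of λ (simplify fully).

κ_2 = D^2[K](0) = λ

M_X(t) = e^(λ*(e^(t) - 1))
K_X(t) = log M_X(t) = λ*(e^(t) - 1)
D^2[K](t) = λ*e^(t)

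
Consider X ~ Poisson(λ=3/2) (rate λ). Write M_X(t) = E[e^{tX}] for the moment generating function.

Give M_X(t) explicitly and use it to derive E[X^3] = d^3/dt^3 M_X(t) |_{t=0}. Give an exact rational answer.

M_X(t) = e^(3*e^(t)/2 - 3/2)
dM/dt = 3*e^(-3/2)*e^(t)*e^(3*e^(t)/2)/2
d^2M/dt^2 = (9*e^(2*t)*e^(3*e^(t)/2) + 6*e^(t)*e^(3*e^(t)/2))*e^(-3/2)/4
d^3M/dt^3 = (27*e^(3*t)*e^(3*e^(t)/2) + 54*e^(2*t)*e^(3*e^(t)/2) + 12*e^(t)*e^(3*e^(t)/2))*e^(-3/2)/8

E[X^3] = d^3M/dt^3 |_{t=0} = 93/8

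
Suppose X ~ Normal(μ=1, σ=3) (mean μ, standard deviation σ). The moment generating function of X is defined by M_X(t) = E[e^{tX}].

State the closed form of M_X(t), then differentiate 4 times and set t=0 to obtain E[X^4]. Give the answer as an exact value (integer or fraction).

E[X^4] = M^(4)(0) = 298

M_X(t) = e^(9*t^2/2 + t)
M^(4)(t) = 6561*t^4*e^(t)*e^(9*t^2/2) + 2916*t^3*e^(t)*e^(9*t^2/2) + 4860*t^2*e^(t)*e^(9*t^2/2) + 1008*t*e^(t)*e^(9*t^2/2) + 298*e^(t)*e^(9*t^2/2)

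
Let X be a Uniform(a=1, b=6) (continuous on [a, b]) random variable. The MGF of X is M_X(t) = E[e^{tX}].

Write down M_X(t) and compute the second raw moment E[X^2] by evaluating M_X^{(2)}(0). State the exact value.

E[X^2] = D^2[M](0) = 43/3

M_X(t) = (e^(6*t) - e^(t))/(5*t)
D^2[M](t) = (36*t^2*e^(6*t) - t^2*e^(t) - 12*t*e^(6*t) + 2*t*e^(t) + 2*e^(6*t) - 2*e^(t))/(5*t^3)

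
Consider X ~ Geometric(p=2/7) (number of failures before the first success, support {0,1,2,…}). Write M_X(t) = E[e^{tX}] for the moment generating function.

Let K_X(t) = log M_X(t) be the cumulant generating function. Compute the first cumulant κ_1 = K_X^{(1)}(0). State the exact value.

M_X(t) = 2/(7*(1 - 5*e^(t)/7))
K_X(t) = log M_X(t) = -log(1 - 5*e^(t)/7) - log(7) + log(2)
K′(t) = -5*e^(t)/(5*e^(t) - 7)

κ_1 = K′(0) = 5/2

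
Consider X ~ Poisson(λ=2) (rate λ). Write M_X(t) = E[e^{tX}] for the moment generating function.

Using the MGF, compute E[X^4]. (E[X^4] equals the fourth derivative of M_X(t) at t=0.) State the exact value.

E[X^4] = M^(4)(0) = 94

M_X(t) = e^(2*e^(t) - 2)
M^(4)(t) = (16*e^(4*t)*e^(2*e^(t)) + 48*e^(3*t)*e^(2*e^(t)) + 28*e^(2*t)*e^(2*e^(t)) + 2*e^(t)*e^(2*e^(t)))*e^(-2)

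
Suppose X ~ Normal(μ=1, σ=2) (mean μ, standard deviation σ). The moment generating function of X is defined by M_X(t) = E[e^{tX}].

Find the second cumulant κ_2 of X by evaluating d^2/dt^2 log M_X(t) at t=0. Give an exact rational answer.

M_X(t) = e^(2*t^2 + t)
K_X(t) = log M_X(t) = 2*t^2 + t
D^2[K](t) = 4

κ_2 = D^2[K](0) = 4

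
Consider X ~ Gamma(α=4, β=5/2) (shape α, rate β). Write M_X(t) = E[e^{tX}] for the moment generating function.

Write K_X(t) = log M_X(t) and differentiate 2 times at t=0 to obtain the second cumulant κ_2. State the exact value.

M_X(t) = 625/(16*(5/2 - t)^4)
K_X(t) = log M_X(t) = -4*log(5/2 - t) - 4*log(2) + 4*log(5)
dK/dt = -8/(2*t - 5)
d^2K/dt^2 = 16/(4*t^2 - 20*t + 25)

κ_2 = d^2K/dt^2 |_{t=0} = 16/25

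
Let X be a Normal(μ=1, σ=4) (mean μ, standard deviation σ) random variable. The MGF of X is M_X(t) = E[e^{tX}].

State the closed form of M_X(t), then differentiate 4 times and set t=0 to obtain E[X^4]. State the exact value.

E[X^4] = D^4[M](0) = 865

M_X(t) = e^(8*t^2 + t)
D^4[M](t) = 65536*t^4*e^(t)*e^(8*t^2) + 16384*t^3*e^(t)*e^(8*t^2) + 26112*t^2*e^(t)*e^(8*t^2) + 3136*t*e^(t)*e^(8*t^2) + 865*e^(t)*e^(8*t^2)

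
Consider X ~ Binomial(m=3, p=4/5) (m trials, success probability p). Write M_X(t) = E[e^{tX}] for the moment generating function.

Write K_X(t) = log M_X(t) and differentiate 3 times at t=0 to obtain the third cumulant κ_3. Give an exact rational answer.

M_X(t) = (4*e^(t)/5 + 1/5)^3
K_X(t) = log M_X(t) = 3*log(4*e^(t)/5 + 1/5)
K^(3)(t) = (-48*e^(2*t) + 12*e^(t))/(64*e^(3*t) + 48*e^(2*t) + 12*e^(t) + 1)

κ_3 = K^(3)(0) = -36/125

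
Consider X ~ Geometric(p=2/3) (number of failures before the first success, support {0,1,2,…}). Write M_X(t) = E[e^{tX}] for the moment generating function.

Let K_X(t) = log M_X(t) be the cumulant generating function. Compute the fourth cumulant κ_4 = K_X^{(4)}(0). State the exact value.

M_X(t) = 2/(3*(1 - e^(t)/3))
K_X(t) = log M_X(t) = -log(1 - e^(t)/3) - log(3) + log(2)
D^4[K](t) = (3*e^(3*t) + 36*e^(2*t) + 27*e^(t))/(e^(4*t) - 12*e^(3*t) + 54*e^(2*t) - 108*e^(t) + 81)

κ_4 = D^4[K](0) = 33/8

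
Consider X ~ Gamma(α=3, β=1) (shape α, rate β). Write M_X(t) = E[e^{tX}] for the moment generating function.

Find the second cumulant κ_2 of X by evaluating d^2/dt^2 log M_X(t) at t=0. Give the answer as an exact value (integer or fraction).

M_X(t) = (1 - t)^(-3)
K_X(t) = log M_X(t) = -3*log(1 - t)
dK/dt = -3/(t - 1)
d^2K/dt^2 = 3/(t^2 - 2*t + 1)

κ_2 = d^2K/dt^2 |_{t=0} = 3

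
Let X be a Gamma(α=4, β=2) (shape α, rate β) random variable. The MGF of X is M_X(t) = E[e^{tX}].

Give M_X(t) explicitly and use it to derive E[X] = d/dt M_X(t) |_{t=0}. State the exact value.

E[X] = dM/dt |_{t=0} = 2

M_X(t) = 16/(2 - t)^4
dM/dt = -64/(t^5 - 10*t^4 + 40*t^3 - 80*t^2 + 80*t - 32)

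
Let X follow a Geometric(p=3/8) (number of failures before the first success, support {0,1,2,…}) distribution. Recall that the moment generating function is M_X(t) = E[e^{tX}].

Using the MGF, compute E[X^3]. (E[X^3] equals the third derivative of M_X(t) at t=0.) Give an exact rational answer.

E[X^3] = d^3M/dt^3 |_{t=0} = 415/9

M_X(t) = 3/(8*(1 - 5*e^(t)/8))
dM/dt = 15*e^(t)/(25*e^(2*t) - 80*e^(t) + 64)
d^2M/dt^2 = (-75*e^(2*t) - 120*e^(t))/(125*e^(3*t) - 600*e^(2*t) + 960*e^(t) - 512)
d^3M/dt^3 = (375*e^(3*t) + 2400*e^(2*t) + 960*e^(t))/(625*e^(4*t) - 4000*e^(3*t) + 9600*e^(2*t) - 10240*e^(t) + 4096)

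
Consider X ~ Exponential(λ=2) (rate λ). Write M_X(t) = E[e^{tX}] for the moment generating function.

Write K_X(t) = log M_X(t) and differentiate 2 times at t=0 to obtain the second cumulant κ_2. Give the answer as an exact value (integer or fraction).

κ_2 = D^2[K](0) = 1/4

M_X(t) = 2/(2 - t)
K_X(t) = log M_X(t) = -log(2 - t) + log(2)
D^2[K](t) = 1/(t^2 - 4*t + 4)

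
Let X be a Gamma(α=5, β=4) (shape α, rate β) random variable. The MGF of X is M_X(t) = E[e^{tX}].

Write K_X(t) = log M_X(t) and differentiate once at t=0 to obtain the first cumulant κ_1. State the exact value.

M_X(t) = 1024/(4 - t)^5
K_X(t) = log M_X(t) = -5*log(4 - t) + 10*log(2)
K′(t) = -5/(t - 4)

κ_1 = K′(0) = 5/4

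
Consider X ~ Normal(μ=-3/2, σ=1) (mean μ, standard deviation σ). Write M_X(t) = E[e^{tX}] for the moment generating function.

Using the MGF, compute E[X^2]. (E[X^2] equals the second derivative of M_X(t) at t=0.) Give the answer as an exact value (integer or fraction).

E[X^2] = M^(2)(0) = 13/4

M_X(t) = e^(t^2/2 - 3*t/2)
M^(2)(t) = (4*t^2*e^(t^2/2) - 12*t*e^(t^2/2) + 13*e^(t^2/2))*e^(-3*t/2)/4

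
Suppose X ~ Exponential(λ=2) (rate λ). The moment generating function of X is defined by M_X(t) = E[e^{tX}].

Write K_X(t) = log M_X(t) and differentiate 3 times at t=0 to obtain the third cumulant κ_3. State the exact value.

κ_3 = d^3K/dt^3 |_{t=0} = 1/4

M_X(t) = 2/(2 - t)
K_X(t) = log M_X(t) = -log(2 - t) + log(2)
dK/dt = -1/(t - 2)
d^2K/dt^2 = 1/(t^2 - 4*t + 4)
d^3K/dt^3 = -2/(t^3 - 6*t^2 + 12*t - 8)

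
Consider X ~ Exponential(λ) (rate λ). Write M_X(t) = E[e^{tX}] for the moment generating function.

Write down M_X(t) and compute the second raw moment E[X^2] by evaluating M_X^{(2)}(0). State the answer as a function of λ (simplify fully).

E[X^2] = M′′(0) = 2/λ^2

M_X(t) = λ/(λ - t)
M′(t) = λ/(λ^2 - 2*λ*t + t^2)
M′′(t) = -2*λ/(-λ^3 + 3*λ^2*t - 3*λ*t^2 + t^3)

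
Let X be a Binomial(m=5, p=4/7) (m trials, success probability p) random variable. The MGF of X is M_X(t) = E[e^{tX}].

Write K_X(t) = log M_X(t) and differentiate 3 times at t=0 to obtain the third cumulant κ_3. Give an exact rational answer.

κ_3 = D^3[K](0) = -60/343

M_X(t) = (4*e^(t)/7 + 3/7)^5
K_X(t) = log M_X(t) = 5*log(4*e^(t)/7 + 3/7)
D^3[K](t) = (-240*e^(2*t) + 180*e^(t))/(64*e^(3*t) + 144*e^(2*t) + 108*e^(t) + 27)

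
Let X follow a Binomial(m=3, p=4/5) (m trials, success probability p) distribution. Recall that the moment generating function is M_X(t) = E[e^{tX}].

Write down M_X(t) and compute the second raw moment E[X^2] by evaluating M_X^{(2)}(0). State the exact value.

E[X^2] = M′′(0) = 156/25

M_X(t) = (4*e^(t)/5 + 1/5)^3
M′(t) = 192*e^(3*t)/125 + 96*e^(2*t)/125 + 12*e^(t)/125
M′′(t) = 576*e^(3*t)/125 + 192*e^(2*t)/125 + 12*e^(t)/125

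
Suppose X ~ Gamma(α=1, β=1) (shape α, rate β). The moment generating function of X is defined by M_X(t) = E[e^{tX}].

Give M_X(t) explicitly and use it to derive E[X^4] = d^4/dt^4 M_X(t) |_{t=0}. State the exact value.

M_X(t) = 1/(1 - t)
M′(t) = 1/(t^2 - 2*t + 1)
M′′(t) = -2/(t^3 - 3*t^2 + 3*t - 1)
M′′′(t) = 6/(t^4 - 4*t^3 + 6*t^2 - 4*t + 1)
M′′′′(t) = -24/(t^5 - 5*t^4 + 10*t^3 - 10*t^2 + 5*t - 1)

E[X^4] = M′′′′(0) = 24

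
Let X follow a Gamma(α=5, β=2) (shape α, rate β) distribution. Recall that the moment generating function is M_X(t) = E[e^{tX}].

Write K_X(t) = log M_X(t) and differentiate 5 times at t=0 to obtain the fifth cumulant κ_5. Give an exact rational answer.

κ_5 = K′′′′′(0) = 15/4

M_X(t) = 32/(2 - t)^5
K_X(t) = log M_X(t) = -5*log(2 - t) + 5*log(2)
K′(t) = -5/(t - 2)
K′′(t) = 5/(t^2 - 4*t + 4)
K′′′(t) = -10/(t^3 - 6*t^2 + 12*t - 8)
K′′′′(t) = 30/(t^4 - 8*t^3 + 24*t^2 - 32*t + 16)
K′′′′′(t) = -120/(t^5 - 10*t^4 + 40*t^3 - 80*t^2 + 80*t - 32)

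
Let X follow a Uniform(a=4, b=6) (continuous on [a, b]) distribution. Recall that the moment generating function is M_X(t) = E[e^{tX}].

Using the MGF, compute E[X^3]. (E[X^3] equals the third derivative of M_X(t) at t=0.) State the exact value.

E[X^3] = d^3M/dt^3 |_{t=0} = 130

M_X(t) = (e^(6*t) - e^(4*t))/(2*t)
dM/dt = (6*t*e^(6*t) - 4*t*e^(4*t) - e^(6*t) + e^(4*t))/(2*t^2)
d^2M/dt^2 = (18*t^2*e^(6*t) - 8*t^2*e^(4*t) - 6*t*e^(6*t) + 4*t*e^(4*t) + e^(6*t) - e^(4*t))/t^3
d^3M/dt^3 = (108*t^3*e^(6*t) - 32*t^3*e^(4*t) - 54*t^2*e^(6*t) + 24*t^2*e^(4*t) + 18*t*e^(6*t) - 12*t*e^(4*t) - 3*e^(6*t) + 3*e^(4*t))/t^4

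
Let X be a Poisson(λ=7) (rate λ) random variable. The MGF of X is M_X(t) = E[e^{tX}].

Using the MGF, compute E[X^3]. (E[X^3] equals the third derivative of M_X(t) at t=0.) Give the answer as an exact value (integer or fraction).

M_X(t) = e^(7*e^(t) - 7)
D^3[M](t) = (343*e^(3*t)*e^(7*e^(t)) + 147*e^(2*t)*e^(7*e^(t)) + 7*e^(t)*e^(7*e^(t)))*e^(-7)

E[X^3] = D^3[M](0) = 497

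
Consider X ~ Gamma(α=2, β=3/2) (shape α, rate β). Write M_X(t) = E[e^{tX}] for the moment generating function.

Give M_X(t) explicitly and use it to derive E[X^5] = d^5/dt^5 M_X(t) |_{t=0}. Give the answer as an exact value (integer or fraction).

E[X^5] = M′′′′′(0) = 2560/27

M_X(t) = 9/(4*(3/2 - t)^2)
M′(t) = -36/(8*t^3 - 36*t^2 + 54*t - 27)
M′′(t) = 216/(16*t^4 - 96*t^3 + 216*t^2 - 216*t + 81)
M′′′(t) = -1728/(32*t^5 - 240*t^4 + 720*t^3 - 1080*t^2 + 810*t - 243)
M′′′′(t) = 17280/(64*t^6 - 576*t^5 + 2160*t^4 - 4320*t^3 + 4860*t^2 - 2916*t + 729)
M′′′′′(t) = -207360/(128*t^7 - 1344*t^6 + 6048*t^5 - 15120*t^4 + 22680*t^3 - 20412*t^2 + 10206*t - 2187)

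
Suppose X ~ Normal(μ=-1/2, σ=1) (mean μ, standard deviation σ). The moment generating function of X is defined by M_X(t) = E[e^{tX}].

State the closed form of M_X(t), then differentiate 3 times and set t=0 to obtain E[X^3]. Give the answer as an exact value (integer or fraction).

E[X^3] = d^3M/dt^3 |_{t=0} = -13/8

M_X(t) = e^(t^2/2 - t/2)
dM/dt = t*e^(-t/2)*e^(t^2/2) - e^(-t/2)*e^(t^2/2)/2
d^2M/dt^2 = (4*t^2*e^(t^2/2) - 4*t*e^(t^2/2) + 5*e^(t^2/2))*e^(-t/2)/4
d^3M/dt^3 = (8*t^3*e^(t^2/2) - 12*t^2*e^(t^2/2) + 30*t*e^(t^2/2) - 13*e^(t^2/2))*e^(-t/2)/8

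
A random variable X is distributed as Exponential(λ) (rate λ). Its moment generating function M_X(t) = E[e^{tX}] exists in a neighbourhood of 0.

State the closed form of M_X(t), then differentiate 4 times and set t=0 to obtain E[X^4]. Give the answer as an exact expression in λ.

M_X(t) = λ/(λ - t)
M^(4)(t) = -24*λ/(-λ^5 + 5*λ^4*t - 10*λ^3*t^2 + 10*λ^2*t^3 - 5*λ*t^4 + t^5)

E[X^4] = M^(4)(0) = 24/λ^4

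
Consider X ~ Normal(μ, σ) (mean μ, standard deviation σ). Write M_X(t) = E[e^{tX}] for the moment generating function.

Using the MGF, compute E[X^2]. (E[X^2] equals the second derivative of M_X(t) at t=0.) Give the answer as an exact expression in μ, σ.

E[X^2] = M^(2)(0) = μ^2 + σ^2

M_X(t) = e^(μ*t + σ^2*t^2/2)
M^(2)(t) = μ^2*e^(μ*t)*e^(σ^2*t^2/2) + 2*μ*σ^2*t*e^(μ*t)*e^(σ^2*t^2/2) + σ^4*t^2*e^(μ*t)*e^(σ^2*t^2/2) + σ^2*e^(μ*t)*e^(σ^2*t^2/2)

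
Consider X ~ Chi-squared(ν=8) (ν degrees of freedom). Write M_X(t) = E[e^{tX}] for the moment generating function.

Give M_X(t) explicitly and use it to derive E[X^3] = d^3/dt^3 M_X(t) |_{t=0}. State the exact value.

M_X(t) = (1 - 2*t)^(-4)
M′(t) = -8/(32*t^5 - 80*t^4 + 80*t^3 - 40*t^2 + 10*t - 1)
M′′(t) = 80/(64*t^6 - 192*t^5 + 240*t^4 - 160*t^3 + 60*t^2 - 12*t + 1)
M′′′(t) = -960/(128*t^7 - 448*t^6 + 672*t^5 - 560*t^4 + 280*t^3 - 84*t^2 + 14*t - 1)

E[X^3] = M′′′(0) = 960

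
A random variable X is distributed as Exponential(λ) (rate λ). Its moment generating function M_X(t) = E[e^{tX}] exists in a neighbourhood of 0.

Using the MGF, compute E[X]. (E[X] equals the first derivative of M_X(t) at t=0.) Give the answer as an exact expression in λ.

M_X(t) = λ/(λ - t)
dM/dt = λ/(λ^2 - 2*λ*t + t^2)

E[X] = dM/dt |_{t=0} = 1/λ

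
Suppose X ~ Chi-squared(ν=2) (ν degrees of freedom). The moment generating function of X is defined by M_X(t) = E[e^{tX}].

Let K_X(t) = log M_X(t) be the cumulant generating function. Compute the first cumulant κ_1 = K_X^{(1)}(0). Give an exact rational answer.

κ_1 = K^(1)(0) = 2

M_X(t) = 1/(1 - 2*t)
K_X(t) = log M_X(t) = -log(1 - 2*t)
K^(1)(t) = -2/(2*t - 1)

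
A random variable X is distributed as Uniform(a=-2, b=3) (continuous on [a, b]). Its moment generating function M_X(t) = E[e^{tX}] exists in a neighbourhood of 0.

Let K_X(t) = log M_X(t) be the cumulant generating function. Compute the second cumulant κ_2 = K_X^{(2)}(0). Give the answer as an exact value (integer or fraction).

M_X(t) = (e^(3*t) - e^(-2*t))/(5*t)
K_X(t) = log M_X(t) = -log(t) + log(e^(3*t) - e^(-2*t)) - log(5)
K′(t) = (3*t*e^(5*t) + 2*t - e^(5*t) + 1)/(t*e^(5*t) - t)
K′′(t) = (-25*t^2*e^(5*t) + e^(10*t) - 2*e^(5*t) + 1)/(t^2*e^(10*t) - 2*t^2*e^(5*t) + t^2)

κ_2 = K′′(0) = 25/12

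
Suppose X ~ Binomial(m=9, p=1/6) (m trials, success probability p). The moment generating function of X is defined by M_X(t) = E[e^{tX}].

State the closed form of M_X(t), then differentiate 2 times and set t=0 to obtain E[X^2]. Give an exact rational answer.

M_X(t) = (e^(t)/6 + 5/6)^9

E[X^2] = M′′(0) = 7/2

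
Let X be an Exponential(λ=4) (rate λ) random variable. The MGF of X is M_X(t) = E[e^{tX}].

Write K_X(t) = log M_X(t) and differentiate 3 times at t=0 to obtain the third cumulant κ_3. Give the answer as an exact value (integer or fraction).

κ_3 = K′′′(0) = 1/32

M_X(t) = 4/(4 - t)
K_X(t) = log M_X(t) = -log(4 - t) + 2*log(2)
K′(t) = -1/(t - 4)
K′′(t) = 1/(t^2 - 8*t + 16)
K′′′(t) = -2/(t^3 - 12*t^2 + 48*t - 64)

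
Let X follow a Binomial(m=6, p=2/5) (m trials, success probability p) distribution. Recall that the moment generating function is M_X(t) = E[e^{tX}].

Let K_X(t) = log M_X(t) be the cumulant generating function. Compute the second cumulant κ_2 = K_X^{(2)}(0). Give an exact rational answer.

M_X(t) = (2*e^(t)/5 + 3/5)^6
K_X(t) = log M_X(t) = 6*log(2*e^(t)/5 + 3/5)
D^2[K](t) = 36*e^(t)/(4*e^(2*t) + 12*e^(t) + 9)

κ_2 = D^2[K](0) = 36/25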